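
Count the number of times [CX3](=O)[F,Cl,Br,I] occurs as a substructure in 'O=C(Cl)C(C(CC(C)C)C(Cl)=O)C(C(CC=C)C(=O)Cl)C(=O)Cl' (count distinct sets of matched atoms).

[CX3](=O)[F,Cl,Br,I] is the SMARTS for an acyl halide: a carbonyl carbon bonded to a halogen.
The molecule carries 4 separate instances of an acyl chloride (-C(=O)Cl) meeting every constraint; each maps to a distinct set of atoms, giving 4 matches.

4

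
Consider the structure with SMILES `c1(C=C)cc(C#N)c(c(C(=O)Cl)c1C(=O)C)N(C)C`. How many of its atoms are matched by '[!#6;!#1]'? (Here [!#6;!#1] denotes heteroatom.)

5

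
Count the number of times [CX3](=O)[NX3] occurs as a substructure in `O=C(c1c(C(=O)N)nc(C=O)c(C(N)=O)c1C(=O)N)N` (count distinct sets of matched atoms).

4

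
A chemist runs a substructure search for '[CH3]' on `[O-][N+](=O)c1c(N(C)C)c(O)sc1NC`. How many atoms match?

3

Check the 14 heavy atoms by environment: 1× s (aromatic, H0) → no; 4× c (aromatic, H0) → no; 1× N (H1) → no; 3× C (H3) → match; 1× N (charge +1, H0) → no; 1× O (charge -1, H0) → no; 1× O (H0) → no; 1× O (H1) → no; 1× N (H0) → no.
That gives 3 matching atoms.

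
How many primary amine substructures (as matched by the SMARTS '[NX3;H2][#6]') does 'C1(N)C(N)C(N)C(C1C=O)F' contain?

[NX3;H2][#6] is the SMARTS for a primary amine: a trivalent nitrogen with two H attached to carbon.
The molecule carries 3 separate instances of a primary amino group (-NH2) meeting every constraint; each maps to a distinct set of atoms, giving 3 matches.

3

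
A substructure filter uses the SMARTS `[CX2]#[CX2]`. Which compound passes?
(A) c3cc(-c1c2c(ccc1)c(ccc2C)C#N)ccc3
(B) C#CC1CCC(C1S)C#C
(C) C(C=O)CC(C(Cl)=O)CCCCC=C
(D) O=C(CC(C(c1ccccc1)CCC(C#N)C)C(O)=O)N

B

[CX2]#[CX2] describes a carbon-carbon triple bond (an alkyne).
(A) has a nitrile (-C#N) but the triple bond is C#N, not C#C.
(B) contains an ethynyl group (-C#CH), which satisfies every atom and bond constraint.
(C) has a vinyl group (-CH=CH2) but the C=C is a double bond; both carbons are CX3, not CX2.
(D) has a nitrile (-C#N) but the triple bond is C#N, not C#C.
So the answer is (B).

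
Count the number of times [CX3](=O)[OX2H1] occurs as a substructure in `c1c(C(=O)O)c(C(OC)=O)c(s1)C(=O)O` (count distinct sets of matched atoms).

[CX3](=O)[OX2H1] is the SMARTS for a carboxylic acid: an sp2 carbon double-bonded to O and single-bonded to an -OH oxygen.
The molecule carries 2 separate instances of a carboxylic acid group (-C(=O)OH) meeting every constraint; each maps to a distinct set of atoms, giving 2 matches.

2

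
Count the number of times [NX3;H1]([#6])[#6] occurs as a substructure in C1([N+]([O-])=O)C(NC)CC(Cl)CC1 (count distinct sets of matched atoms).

[NX3;H1]([#6])[#6] is the SMARTS for a secondary amine: a trivalent nitrogen with one H, bonded to two carbons.
Exactly one fragment in the molecule meets all constraints, giving 1 match.

1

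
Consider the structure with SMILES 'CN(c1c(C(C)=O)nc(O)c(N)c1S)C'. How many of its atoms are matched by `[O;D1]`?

2

Check the 15 heavy atoms by environment: 1× n (aromatic, D2) → no; 5× c (aromatic, D3) → no; 1× N (D1) → no; 1× C (D3) → no; 2× O (D1) → match; 3× C (D1) → no; 1× N (D3) → no; 1× S (D1) → no.
That gives 2 matching atoms.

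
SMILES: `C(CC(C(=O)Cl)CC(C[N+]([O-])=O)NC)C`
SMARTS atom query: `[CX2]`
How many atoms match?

0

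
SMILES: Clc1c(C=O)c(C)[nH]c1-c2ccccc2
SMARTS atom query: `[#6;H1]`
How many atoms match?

The query [#6;H1] means: any carbon bearing exactly one hydrogen.
Check the 15 heavy atoms by environment: 1× n (aromatic, H1) → no; 5× c (aromatic, H0) → no; 1× C (H3) → no; 1× Cl (H0) → no; 5× c (aromatic, H1) → match; 1× C (H1) → match; 1× O (H0) → no.
Summing the matching environments: 5 + 1 = 6 matching atoms.

6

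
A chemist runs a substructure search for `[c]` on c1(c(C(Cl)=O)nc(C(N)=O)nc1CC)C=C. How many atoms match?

4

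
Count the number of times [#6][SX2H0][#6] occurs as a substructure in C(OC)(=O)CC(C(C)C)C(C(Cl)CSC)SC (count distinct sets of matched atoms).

2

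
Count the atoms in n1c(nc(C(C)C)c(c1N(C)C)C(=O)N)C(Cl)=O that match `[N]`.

2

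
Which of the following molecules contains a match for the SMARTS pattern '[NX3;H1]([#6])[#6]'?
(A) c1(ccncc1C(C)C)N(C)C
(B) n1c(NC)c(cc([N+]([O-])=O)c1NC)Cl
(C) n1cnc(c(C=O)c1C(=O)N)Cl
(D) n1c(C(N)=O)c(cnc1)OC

B

[NX3;H1]([#6])[#6] describes a trivalent nitrogen with one H, bonded to two carbons (a secondary amine).
(A) has a dimethylamino group (-N(CH3)2) but the nitrogen has H0, not H1.
(B) contains an N-methylamino group (-NHCH3), which satisfies every atom and bond constraint.
(C) has a primary amide (-C(=O)NH2) but the -C(=O)NH2 nitrogen has H2, not H1.
(D) has a primary amide (-C(=O)NH2) but the -C(=O)NH2 nitrogen has H2, not H1.
So the answer is (B).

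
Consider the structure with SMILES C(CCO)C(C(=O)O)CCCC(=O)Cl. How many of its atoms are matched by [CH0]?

The query [CH0] means: aliphatic carbon with no attached hydrogen.
Check the 14 heavy atoms by environment: 6× C (H2) → no; 1× C (H1) → no; 2× C (H0) → match; 2× O (H0) → no; 2× O (H1) → no; 1× Cl (H0) → no.
That gives 2 matching atoms.

2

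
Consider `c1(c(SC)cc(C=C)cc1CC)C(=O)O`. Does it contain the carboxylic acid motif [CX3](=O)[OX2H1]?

The pattern [CX3](=O)[OX2H1] describes an sp2 carbon double-bonded to O and single-bonded to an -OH oxygen — a carboxylic acid.
The molecule carries a carboxylic acid group (-C(=O)OH), whose atoms satisfy every constraint of the query, so the pattern matches.

Yes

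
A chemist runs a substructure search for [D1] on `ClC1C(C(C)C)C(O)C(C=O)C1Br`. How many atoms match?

6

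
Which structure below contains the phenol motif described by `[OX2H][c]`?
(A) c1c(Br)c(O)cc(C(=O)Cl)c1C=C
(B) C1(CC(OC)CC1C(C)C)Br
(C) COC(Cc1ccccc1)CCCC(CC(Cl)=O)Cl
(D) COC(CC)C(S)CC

[OX2H][c] describes a hydroxyl oxygen attached to an aromatic carbon (a phenol).
(A) contains a hydroxyl group (-OH), which satisfies every atom and bond constraint.
(B) has a methoxy ether (-OCH3) but the oxygen has H0, not H1.
(C) has a methoxy ether (-OCH3) but the oxygen has H0, not H1.
(D) has a methoxy ether (-OCH3) but the oxygen has H0, not H1.
So the answer is (A).

A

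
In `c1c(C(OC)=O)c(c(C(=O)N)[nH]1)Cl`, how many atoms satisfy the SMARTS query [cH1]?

1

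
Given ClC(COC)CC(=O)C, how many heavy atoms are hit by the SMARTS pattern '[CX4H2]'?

2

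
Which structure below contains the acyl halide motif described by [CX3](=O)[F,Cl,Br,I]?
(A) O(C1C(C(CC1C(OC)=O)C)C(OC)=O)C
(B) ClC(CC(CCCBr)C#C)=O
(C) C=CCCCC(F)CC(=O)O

B

[CX3](=O)[F,Cl,Br,I] describes a carbonyl carbon bonded to a halogen (an acyl halide).
(A) has a methyl-ester group (-C(=O)OCH3) but the carbonyl is bonded to -O-C, not to a halogen.
(B) contains an acyl chloride (-C(=O)Cl), which satisfies every atom and bond constraint.
(C) has a carboxylic acid group (-C(=O)OH) but the carbonyl is bonded to -OH, not to a halogen.
So the answer is (B).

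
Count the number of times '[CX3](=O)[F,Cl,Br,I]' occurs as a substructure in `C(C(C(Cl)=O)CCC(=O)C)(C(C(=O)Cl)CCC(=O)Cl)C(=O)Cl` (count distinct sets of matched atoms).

[CX3](=O)[F,Cl,Br,I] is the SMARTS for an acyl halide: a carbonyl carbon bonded to a halogen.
The molecule carries 4 separate instances of an acyl chloride (-C(=O)Cl) meeting every constraint; each maps to a distinct set of atoms, giving 4 matches.

4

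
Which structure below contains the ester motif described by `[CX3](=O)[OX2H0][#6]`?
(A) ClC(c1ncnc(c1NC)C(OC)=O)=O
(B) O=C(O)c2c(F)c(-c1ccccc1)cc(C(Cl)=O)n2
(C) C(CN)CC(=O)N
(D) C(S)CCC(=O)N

[CX3](=O)[OX2H0][#6] describes a carbonyl carbon bonded to an oxygen that is itself bonded to carbon (no H on that O) (an ester).
(A) contains a methyl-ester group (-C(=O)OCH3), which satisfies every atom and bond constraint.
(B) has a carboxylic acid group (-C(=O)OH) but the singly-bonded O carries H (OX2H1, not H0).
(C) has a primary amide (-C(=O)NH2) but the carbonyl is bonded to N, not to an O-C linkage.
(D) has a primary amide (-C(=O)NH2) but the carbonyl is bonded to N, not to an O-C linkage.
So the answer is (A).

A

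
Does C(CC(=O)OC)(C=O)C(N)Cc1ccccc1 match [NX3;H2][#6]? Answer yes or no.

Yes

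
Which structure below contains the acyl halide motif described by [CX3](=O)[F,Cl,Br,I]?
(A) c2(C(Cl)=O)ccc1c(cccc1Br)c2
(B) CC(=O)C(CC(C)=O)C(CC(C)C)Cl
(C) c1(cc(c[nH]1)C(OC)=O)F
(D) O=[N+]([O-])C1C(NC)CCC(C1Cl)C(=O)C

[CX3](=O)[F,Cl,Br,I] describes a carbonyl carbon bonded to a halogen (an acyl halide).
(A) contains an acyl chloride (-C(=O)Cl), which satisfies every atom and bond constraint.
(B) has a chloro substituent but the Cl is not on a carbonyl carbon.
(C) has a methyl-ester group (-C(=O)OCH3) but the carbonyl is bonded to -O-C, not to a halogen.
(D) has a chloro substituent but the Cl is not on a carbonyl carbon.
So the answer is (A).

A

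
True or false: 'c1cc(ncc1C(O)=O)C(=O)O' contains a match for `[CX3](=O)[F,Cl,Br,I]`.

False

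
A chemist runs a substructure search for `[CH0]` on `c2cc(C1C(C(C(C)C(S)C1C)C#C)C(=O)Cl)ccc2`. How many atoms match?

2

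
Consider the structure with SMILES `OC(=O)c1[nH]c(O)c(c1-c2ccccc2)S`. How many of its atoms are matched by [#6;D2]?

5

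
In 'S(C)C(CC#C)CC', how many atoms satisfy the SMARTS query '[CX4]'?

The query [CX4] means: C with X4: aliphatic carbon with exactly 4 total connections (bonds + H).
Check the 8 heavy atoms by environment: 5× C (X4) → match; 2× C (X2) → no; 1× S (X2) → no.
That gives 5 matching atoms.

5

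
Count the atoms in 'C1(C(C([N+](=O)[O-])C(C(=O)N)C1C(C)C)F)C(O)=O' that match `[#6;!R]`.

Check the 18 heavy atoms by environment: 5× C (in 5-ring) → no; 1× F (acyclic) → no; 5× C (acyclic) → match; 4× O (acyclic) → no; 1× N (acyclic) → no; 1× N (charge +1, acyclic) → no; 1× O (charge -1, acyclic) → no.
That gives 5 matching atoms.

5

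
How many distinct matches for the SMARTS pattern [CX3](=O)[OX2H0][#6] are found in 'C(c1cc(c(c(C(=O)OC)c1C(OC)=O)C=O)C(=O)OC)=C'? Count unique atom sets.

3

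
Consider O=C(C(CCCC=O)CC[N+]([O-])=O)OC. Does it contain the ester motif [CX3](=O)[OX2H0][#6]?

Yes

The pattern [CX3](=O)[OX2H0][#6] describes a carbonyl carbon bonded to an oxygen that is itself bonded to carbon (no H on that O) — an ester.
The molecule carries a methyl-ester group (-C(=O)OCH3), whose atoms satisfy every constraint of the query, so the pattern matches.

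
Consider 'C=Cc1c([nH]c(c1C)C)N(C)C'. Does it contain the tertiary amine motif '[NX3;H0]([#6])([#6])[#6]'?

Yes

The pattern [NX3;H0]([#6])([#6])[#6] describes a trivalent nitrogen with no H, bonded to three carbons — a tertiary amine.
The molecule carries a dimethylamino group (-N(CH3)2), whose atoms satisfy every constraint of the query, so the pattern matches.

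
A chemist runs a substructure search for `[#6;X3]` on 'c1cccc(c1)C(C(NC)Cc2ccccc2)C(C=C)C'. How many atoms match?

14

The query [#6;X3] means: any carbon (aromatic or not) with three total connections.
Check the 21 heavy atoms by environment: 6× C (X4) → no; 2× C (X3) → match; 12× c (aromatic, X3) → match; 1× N (X3) → no.
Summing the matching environments: 2 + 12 = 14 matching atoms.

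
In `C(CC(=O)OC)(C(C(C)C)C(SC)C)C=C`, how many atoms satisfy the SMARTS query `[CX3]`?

The query [CX3] means: C with X3: aliphatic carbon with exactly 3 total connections.
Check the 16 heavy atoms by environment: 10× C (X4) → no; 3× C (X3) → match; 1× O (X1) → no; 1× O (X2) → no; 1× S (X2) → no.
That gives 3 matching atoms.

3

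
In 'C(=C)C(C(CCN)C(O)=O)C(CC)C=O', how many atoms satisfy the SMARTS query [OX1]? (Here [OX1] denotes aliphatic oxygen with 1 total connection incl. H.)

2

The query [OX1] means: aliphatic oxygen with one total connection — typically a carbonyl =O or an oxide.
Check the 15 heavy atoms by environment: 7× C (X4) → no; 4× C (X3) → no; 2× O (X1) → match; 1× N (X3) → no; 1× O (X2) → no.
That gives 2 matching atoms.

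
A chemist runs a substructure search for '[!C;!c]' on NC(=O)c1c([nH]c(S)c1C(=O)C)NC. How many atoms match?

The query [!C;!c] means: neither aliphatic nor aromatic carbon — same as [!#6].
Check the 14 heavy atoms by environment: 1× n (aromatic) → match; 4× c (aromatic) → no; 1× S → match; 2× N → match; 4× C → no; 2× O → match.
Summing the matching environments: 1 + 1 + 2 + 2 = 6 matching atoms.

6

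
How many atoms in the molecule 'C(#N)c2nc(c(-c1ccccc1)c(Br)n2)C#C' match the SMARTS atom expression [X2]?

The query [X2] means: any atom with exactly two total connections (bonds + H).
Check the 17 heavy atoms by environment: 2× n (aromatic, X2) → match; 10× c (aromatic, X3) → no; 1× Br (X1) → no; 3× C (X2) → match; 1× N (X1) → no.
Summing the matching environments: 2 + 3 = 5 matching atoms.

5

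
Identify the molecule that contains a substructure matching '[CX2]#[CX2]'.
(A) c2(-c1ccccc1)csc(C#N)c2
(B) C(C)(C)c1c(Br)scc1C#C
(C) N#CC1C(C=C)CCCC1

B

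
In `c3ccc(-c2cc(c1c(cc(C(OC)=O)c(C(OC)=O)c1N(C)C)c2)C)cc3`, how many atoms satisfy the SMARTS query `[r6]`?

16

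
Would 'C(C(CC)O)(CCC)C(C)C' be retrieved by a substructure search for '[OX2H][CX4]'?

The pattern [OX2H][CX4] describes a hydroxyl oxygen bound to an sp3 (X4) carbon — an aliphatic alcohol.
The molecule carries a hydroxyl group (-OH), whose atoms satisfy every constraint of the query, so the pattern matches.

Yes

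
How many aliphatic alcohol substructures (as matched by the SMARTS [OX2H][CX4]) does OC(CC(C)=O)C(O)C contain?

2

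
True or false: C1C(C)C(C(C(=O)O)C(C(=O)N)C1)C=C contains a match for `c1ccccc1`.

The pattern c1ccccc1 describes six aromatic carbons in a ring — a benzene ring.
The closest candidate here is a methyl group (-CH3), but no six-membered all-carbon aromatic ring is present. No other fragment satisfies the full query, so there is no match.

False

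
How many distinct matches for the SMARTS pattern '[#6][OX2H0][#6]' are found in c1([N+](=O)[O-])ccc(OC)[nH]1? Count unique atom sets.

1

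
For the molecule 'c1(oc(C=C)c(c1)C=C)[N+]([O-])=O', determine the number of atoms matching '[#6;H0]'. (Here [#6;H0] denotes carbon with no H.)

3

The query [#6;H0] means: any carbon with no attached hydrogen.
Check the 12 heavy atoms by environment: 1× o (aromatic, H0) → no; 3× c (aromatic, H0) → match; 1× c (aromatic, H1) → no; 2× C (H1) → no; 2× C (H2) → no; 1× N (charge +1, H0) → no; 1× O (charge -1, H0) → no; 1× O (H0) → no.
That gives 3 matching atoms.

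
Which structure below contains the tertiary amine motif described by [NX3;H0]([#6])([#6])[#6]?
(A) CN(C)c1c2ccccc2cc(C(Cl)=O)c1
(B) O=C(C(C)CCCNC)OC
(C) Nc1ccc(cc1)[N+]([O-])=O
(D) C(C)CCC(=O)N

A

[NX3;H0]([#6])([#6])[#6] describes a trivalent nitrogen with no H, bonded to three carbons (a tertiary amine).
(A) contains a dimethylamino group (-N(CH3)2), which satisfies every atom and bond constraint.
(B) has an N-methylamino group (-NHCH3) but the nitrogen still has one H (H1), not H0.
(C) has a primary amino group (-NH2) but the nitrogen has H2, not H0 with three carbons.
(D) has a primary amide (-C(=O)NH2) but the amide nitrogen has H2 and only one carbon neighbour.
So the answer is (A).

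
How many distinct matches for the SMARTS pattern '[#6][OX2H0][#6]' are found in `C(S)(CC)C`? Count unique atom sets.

0

[#6][OX2H0][#6] is the SMARTS for an ether: an aliphatic oxygen bridging two carbons with no H on the oxygen.
No fragment in the molecule satisfies every constraint, giving 0 matches.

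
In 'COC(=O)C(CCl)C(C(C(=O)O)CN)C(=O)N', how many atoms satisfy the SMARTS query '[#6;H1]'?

The query [#6;H1] means: any carbon bearing exactly one hydrogen.
Check the 17 heavy atoms by environment: 2× C (H2) → no; 3× C (H1) → match; 1× Cl (H0) → no; 3× C (H0) → no; 4× O (H0) → no; 1× O (H1) → no; 2× N (H2) → no; 1× C (H3) → no.
That gives 3 matching atoms.

3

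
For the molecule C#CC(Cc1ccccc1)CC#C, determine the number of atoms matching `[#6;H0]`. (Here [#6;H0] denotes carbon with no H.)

3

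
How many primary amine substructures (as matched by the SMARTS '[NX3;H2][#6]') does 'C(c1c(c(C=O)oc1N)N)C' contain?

2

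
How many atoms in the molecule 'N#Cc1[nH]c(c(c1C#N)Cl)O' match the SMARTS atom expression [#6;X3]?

The query [#6;X3] means: any carbon (aromatic or not) with three total connections.
Check the 11 heavy atoms by environment: 1× n (aromatic, X3) → no; 4× c (aromatic, X3) → match; 1× O (X2) → no; 1× Cl (X1) → no; 2× C (X2) → no; 2× N (X1) → no.
That gives 4 matching atoms.

4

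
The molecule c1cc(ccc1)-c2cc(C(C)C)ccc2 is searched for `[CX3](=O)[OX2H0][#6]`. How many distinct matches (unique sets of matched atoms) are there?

0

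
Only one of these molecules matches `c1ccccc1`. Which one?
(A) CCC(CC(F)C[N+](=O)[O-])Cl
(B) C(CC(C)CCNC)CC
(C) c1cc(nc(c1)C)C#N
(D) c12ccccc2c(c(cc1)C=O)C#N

D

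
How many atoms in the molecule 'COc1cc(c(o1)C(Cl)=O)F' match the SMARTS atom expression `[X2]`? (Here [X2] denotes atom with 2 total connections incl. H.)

2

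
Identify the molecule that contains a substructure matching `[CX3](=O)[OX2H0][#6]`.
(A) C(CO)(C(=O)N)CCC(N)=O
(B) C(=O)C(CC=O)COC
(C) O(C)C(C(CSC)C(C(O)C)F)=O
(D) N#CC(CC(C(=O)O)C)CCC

C

[CX3](=O)[OX2H0][#6] describes a carbonyl carbon bonded to an oxygen that is itself bonded to carbon (no H on that O) (an ester).
(A) has a primary amide (-C(=O)NH2) but the carbonyl is bonded to N, not to an O-C linkage.
(B) has a methoxy ether (-OCH3) but the ether oxygen is not adjacent to a C=O carbon.
(C) contains a methyl-ester group (-C(=O)OCH3), which satisfies every atom and bond constraint.
(D) has a carboxylic acid group (-C(=O)OH) but the singly-bonded O carries H (OX2H1, not H0).
So the answer is (C).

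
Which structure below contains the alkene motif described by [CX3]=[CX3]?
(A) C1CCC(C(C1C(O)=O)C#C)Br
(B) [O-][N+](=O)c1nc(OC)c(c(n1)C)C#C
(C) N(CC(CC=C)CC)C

[CX3]=[CX3] describes a non-aromatic C=C double bond between two sp2 carbons (an alkene).
(A) has an ethynyl group (-C#CH) but the C-C bond is a triple bond, not a double bond.
(B) has an ethynyl group (-C#CH) but the C-C bond is a triple bond, not a double bond.
(C) contains a vinyl group (-CH=CH2), which satisfies every atom and bond constraint.
So the answer is (C).

C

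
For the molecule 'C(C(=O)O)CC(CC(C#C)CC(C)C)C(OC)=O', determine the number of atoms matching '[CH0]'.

The query [CH0] means: aliphatic carbon with no attached hydrogen.
Check the 18 heavy atoms by environment: 4× C (H2) → no; 4× C (H1) → no; 3× C (H0) → match; 3× O (H0) → no; 3× C (H3) → no; 1× O (H1) → no.
That gives 3 matching atoms.

3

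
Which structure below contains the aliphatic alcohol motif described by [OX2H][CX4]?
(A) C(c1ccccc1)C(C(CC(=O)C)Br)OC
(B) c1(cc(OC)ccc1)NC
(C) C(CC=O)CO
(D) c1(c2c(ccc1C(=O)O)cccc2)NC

C

[OX2H][CX4] describes a hydroxyl oxygen bound to an sp3 (X4) carbon (an aliphatic alcohol).
(A) has a methoxy ether (-OCH3) but the oxygen has H0 (ether), not H1.
(B) has a methoxy ether (-OCH3) but the oxygen has H0 (ether), not H1.
(C) contains a hydroxyl group (-OH), which satisfies every atom and bond constraint.
(D) has a carboxylic acid group (-C(=O)OH) but the -OH is on a CX3 carbonyl carbon, not a CX4 carbon.
So the answer is (C).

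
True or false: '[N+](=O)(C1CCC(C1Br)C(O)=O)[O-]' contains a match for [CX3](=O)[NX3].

False

The pattern [CX3](=O)[NX3] describes a carbonyl carbon bonded to a trivalent nitrogen — an amide.
The closest candidate here is a carboxylic acid group (-C(=O)OH), but the carbonyl is bonded to O, not to an NX3 nitrogen. No other fragment satisfies the full query, so there is no match.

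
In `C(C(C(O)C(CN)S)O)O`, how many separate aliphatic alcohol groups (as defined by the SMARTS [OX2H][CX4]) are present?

3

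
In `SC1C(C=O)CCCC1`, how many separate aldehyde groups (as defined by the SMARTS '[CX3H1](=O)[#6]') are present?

[CX3H1](=O)[#6] is the SMARTS for an aldehyde: an sp2 carbon with one H, double-bonded to O and single-bonded to carbon.
Exactly one fragment in the molecule meets all constraints, giving 1 match.

1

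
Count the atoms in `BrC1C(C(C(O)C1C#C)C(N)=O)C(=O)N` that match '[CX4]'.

5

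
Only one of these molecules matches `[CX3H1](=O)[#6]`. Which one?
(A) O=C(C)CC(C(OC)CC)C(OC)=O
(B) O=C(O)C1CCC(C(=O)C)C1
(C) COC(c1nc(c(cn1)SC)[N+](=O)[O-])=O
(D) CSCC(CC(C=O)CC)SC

[CX3H1](=O)[#6] describes an sp2 carbon with one H, double-bonded to O and single-bonded to carbon (an aldehyde).
(A) has an acetyl/ketone group (-C(=O)CH3) but the carbonyl carbon has H0 (two carbon neighbours), not H1.
(B) has an acetyl/ketone group (-C(=O)CH3) but the carbonyl carbon has H0 (two carbon neighbours), not H1.
(C) has a methyl-ester group (-C(=O)OCH3) but the carbonyl carbon has H0, not H1.
(D) contains an aldehyde (-CHO), which satisfies every atom and bond constraint.
So the answer is (D).

D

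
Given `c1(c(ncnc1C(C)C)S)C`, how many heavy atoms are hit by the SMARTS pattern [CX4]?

4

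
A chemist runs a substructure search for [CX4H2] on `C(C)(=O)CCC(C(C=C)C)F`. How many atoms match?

2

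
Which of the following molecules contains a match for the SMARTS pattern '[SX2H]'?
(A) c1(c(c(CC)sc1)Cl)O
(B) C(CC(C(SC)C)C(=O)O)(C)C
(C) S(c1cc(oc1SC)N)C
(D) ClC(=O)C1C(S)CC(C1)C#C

D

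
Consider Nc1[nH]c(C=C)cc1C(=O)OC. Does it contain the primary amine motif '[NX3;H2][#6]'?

Yes

The pattern [NX3;H2][#6] describes a trivalent nitrogen with two H attached to carbon — a primary amine.
The molecule carries a primary amino group (-NH2), whose atoms satisfy every constraint of the query, so the pattern matches.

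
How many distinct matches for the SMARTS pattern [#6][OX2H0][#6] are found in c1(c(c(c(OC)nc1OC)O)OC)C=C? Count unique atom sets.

3

[#6][OX2H0][#6] is the SMARTS for an ether: an aliphatic oxygen bridging two carbons with no H on the oxygen.
The molecule carries 3 separate instances of a methoxy ether (-OCH3) meeting every constraint; each maps to a distinct set of atoms, giving 3 matches.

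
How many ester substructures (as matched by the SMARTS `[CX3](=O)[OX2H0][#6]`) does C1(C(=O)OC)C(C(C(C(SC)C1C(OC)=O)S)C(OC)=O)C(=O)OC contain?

[CX3](=O)[OX2H0][#6] is the SMARTS for an ester: a carbonyl carbon bonded to an oxygen that is itself bonded to carbon (no H on that O).
The molecule carries 4 separate instances of a methyl-ester group (-C(=O)OCH3) meeting every constraint; each maps to a distinct set of atoms, giving 4 matches.

4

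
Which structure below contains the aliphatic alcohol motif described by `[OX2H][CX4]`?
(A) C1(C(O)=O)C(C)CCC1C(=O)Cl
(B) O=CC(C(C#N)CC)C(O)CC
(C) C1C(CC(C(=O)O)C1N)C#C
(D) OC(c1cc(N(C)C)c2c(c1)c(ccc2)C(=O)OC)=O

[OX2H][CX4] describes a hydroxyl oxygen bound to an sp3 (X4) carbon (an aliphatic alcohol).
(A) has a carboxylic acid group (-C(=O)OH) but the -OH is on a CX3 carbonyl carbon, not a CX4 carbon.
(B) contains a hydroxyl group (-OH), which satisfies every atom and bond constraint.
(C) has a carboxylic acid group (-C(=O)OH) but the -OH is on a CX3 carbonyl carbon, not a CX4 carbon.
(D) has a carboxylic acid group (-C(=O)OH) but the -OH is on a CX3 carbonyl carbon, not a CX4 carbon.
So the answer is (B).

B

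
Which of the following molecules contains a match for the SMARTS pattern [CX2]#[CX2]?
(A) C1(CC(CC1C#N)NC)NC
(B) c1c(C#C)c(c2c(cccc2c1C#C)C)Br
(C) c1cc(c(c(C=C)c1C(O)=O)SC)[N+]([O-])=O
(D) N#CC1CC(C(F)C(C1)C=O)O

[CX2]#[CX2] describes a carbon-carbon triple bond (an alkyne).
(A) has a nitrile (-C#N) but the triple bond is C#N, not C#C.
(B) contains an ethynyl group (-C#CH), which satisfies every atom and bond constraint.
(C) has a vinyl group (-CH=CH2) but the C=C is a double bond; both carbons are CX3, not CX2.
(D) has a nitrile (-C#N) but the triple bond is C#N, not C#C.
So the answer is (B).

B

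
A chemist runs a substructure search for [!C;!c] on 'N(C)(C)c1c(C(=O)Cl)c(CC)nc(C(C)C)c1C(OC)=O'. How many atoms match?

6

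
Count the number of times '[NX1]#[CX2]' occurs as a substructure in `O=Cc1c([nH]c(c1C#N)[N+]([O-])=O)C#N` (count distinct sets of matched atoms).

2

[NX1]#[CX2] is the SMARTS for a nitrile: a nitrogen triple-bonded to a two-connected carbon.
The molecule carries 2 separate instances of a nitrile (-C#N) meeting every constraint; each maps to a distinct set of atoms, giving 2 matches.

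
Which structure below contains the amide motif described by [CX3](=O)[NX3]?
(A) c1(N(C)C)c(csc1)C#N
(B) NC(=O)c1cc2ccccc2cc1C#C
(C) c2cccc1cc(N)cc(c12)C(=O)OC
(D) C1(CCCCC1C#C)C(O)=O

[CX3](=O)[NX3] describes a carbonyl carbon bonded to a trivalent nitrogen (an amide).
(A) has a nitrile (-C#N) but the nitrile N is NX1 (triple-bonded), not NX3.
(B) contains a primary amide (-C(=O)NH2), which satisfies every atom and bond constraint.
(C) has a methyl-ester group (-C(=O)OCH3) but the carbonyl is bonded to O, not to an NX3 nitrogen.
(D) has a carboxylic acid group (-C(=O)OH) but the carbonyl is bonded to O, not to an NX3 nitrogen.
So the answer is (B).

B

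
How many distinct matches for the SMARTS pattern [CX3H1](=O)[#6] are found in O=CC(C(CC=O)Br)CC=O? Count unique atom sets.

[CX3H1](=O)[#6] is the SMARTS for an aldehyde: an sp2 carbon with one H, double-bonded to O and single-bonded to carbon.
The molecule carries 3 separate instances of an aldehyde (-CHO) meeting every constraint; each maps to a distinct set of atoms, giving 3 matches.

3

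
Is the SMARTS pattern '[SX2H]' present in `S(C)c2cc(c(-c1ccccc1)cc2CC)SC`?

No

The pattern [SX2H] describes an aliphatic sulfur with two connections, one being H — a thiol.
The closest candidate here is a methylthio ether (-SCH3), but the sulfur has H0 (bonded to two carbons), not H1. No other fragment satisfies the full query, so there is no match.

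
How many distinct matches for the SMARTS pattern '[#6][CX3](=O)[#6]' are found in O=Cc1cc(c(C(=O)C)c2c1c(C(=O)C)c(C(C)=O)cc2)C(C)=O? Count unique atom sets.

4

[#6][CX3](=O)[#6] is the SMARTS for a ketone: a carbonyl carbon (no H) flanked by two carbons.
The molecule carries 4 separate instances of an acetyl/ketone group (-C(=O)CH3) meeting every constraint; each maps to a distinct set of atoms, giving 4 matches.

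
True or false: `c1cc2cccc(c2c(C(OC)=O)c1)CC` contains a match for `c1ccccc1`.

True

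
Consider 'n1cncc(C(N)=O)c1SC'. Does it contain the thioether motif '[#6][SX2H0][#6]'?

Yes

The pattern [#6][SX2H0][#6] describes an aliphatic sulfur bridging two carbons with no H on the sulfur — a thioether.
The molecule carries a methylthio ether (-SCH3), whose atoms satisfy every constraint of the query, so the pattern matches.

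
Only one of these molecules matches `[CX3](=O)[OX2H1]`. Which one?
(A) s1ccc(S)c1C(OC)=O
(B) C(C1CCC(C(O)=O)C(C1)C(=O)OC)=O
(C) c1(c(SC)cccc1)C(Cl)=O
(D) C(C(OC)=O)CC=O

[CX3](=O)[OX2H1] describes an sp2 carbon double-bonded to O and single-bonded to an -OH oxygen (a carboxylic acid).
(A) has a methyl-ester group (-C(=O)OCH3) but the singly-bonded O has no H (OX2H0, not OX2H1).
(B) contains a carboxylic acid group (-C(=O)OH), which satisfies every atom and bond constraint.
(C) has an acyl chloride (-C(=O)Cl) but the carbonyl is bonded to Cl, not to an -OH oxygen.
(D) has an aldehyde (-CHO) but there is no singly-bonded oxygen on the carbonyl carbon.
So the answer is (B).

B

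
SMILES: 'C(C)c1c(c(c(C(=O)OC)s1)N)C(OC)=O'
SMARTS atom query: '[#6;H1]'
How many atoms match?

The query [#6;H1] means: any carbon bearing exactly one hydrogen.
Check the 16 heavy atoms by environment: 1× s (aromatic, H0) → no; 4× c (aromatic, H0) → no; 2× C (H0) → no; 4× O (H0) → no; 3× C (H3) → no; 1× N (H2) → no; 1× C (H2) → no.
No environment satisfies the query, so 0 matching atoms.

0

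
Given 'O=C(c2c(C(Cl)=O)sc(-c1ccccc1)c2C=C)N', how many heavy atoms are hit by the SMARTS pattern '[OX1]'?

2

The query [OX1] means: aliphatic oxygen with one total connection — typically a carbonyl =O or an oxide.
Check the 19 heavy atoms by environment: 1× s (aromatic, X2) → no; 10× c (aromatic, X3) → no; 4× C (X3) → no; 2× O (X1) → match; 1× N (X3) → no; 1× Cl (X1) → no.
That gives 2 matching atoms.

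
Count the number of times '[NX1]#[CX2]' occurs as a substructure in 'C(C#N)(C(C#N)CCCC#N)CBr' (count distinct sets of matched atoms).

3

[NX1]#[CX2] is the SMARTS for a nitrile: a nitrogen triple-bonded to a two-connected carbon.
The molecule carries 3 separate instances of a nitrile (-C#N) meeting every constraint; each maps to a distinct set of atoms, giving 3 matches.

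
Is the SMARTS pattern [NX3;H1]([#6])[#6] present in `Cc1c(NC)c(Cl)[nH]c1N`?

The pattern [NX3;H1]([#6])[#6] describes a trivalent nitrogen with one H, bonded to two carbons — a secondary amine.
The molecule carries an N-methylamino group (-NHCH3), whose atoms satisfy every constraint of the query, so the pattern matches.

Yes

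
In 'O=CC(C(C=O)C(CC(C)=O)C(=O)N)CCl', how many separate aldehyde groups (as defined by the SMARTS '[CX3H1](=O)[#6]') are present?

[CX3H1](=O)[#6] is the SMARTS for an aldehyde: an sp2 carbon with one H, double-bonded to O and single-bonded to carbon.
The molecule carries 2 separate instances of an aldehyde (-CHO) meeting every constraint; each maps to a distinct set of atoms, giving 2 matches.

2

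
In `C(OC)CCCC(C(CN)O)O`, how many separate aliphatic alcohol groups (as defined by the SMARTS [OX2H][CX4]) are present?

2

[OX2H][CX4] is the SMARTS for an aliphatic alcohol: a hydroxyl oxygen bound to an sp3 (X4) carbon.
The molecule carries 2 separate instances of a hydroxyl group (-OH) meeting every constraint; each maps to a distinct set of atoms, giving 2 matches.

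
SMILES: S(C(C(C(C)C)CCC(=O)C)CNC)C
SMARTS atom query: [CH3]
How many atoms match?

5

The query [CH3] means: aliphatic carbon with exactly three hydrogens.
Check the 15 heavy atoms by environment: 3× C (H2) → no; 3× C (H1) → no; 1× C (H0) → no; 1× O (H0) → no; 5× C (H3) → match; 1× N (H1) → no; 1× S (H0) → no.
That gives 5 matching atoms.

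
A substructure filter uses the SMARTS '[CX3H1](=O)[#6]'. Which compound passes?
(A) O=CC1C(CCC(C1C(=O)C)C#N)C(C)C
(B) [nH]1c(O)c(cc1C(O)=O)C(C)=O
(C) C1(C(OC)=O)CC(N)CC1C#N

A

[CX3H1](=O)[#6] describes an sp2 carbon with one H, double-bonded to O and single-bonded to carbon (an aldehyde).
(A) contains an aldehyde (-CHO), which satisfies every atom and bond constraint.
(B) has a carboxylic acid group (-C(=O)OH) but the carbonyl carbon has H0 and is bonded to O, not H1.
(C) has a methyl-ester group (-C(=O)OCH3) but the carbonyl carbon has H0, not H1.
So the answer is (A).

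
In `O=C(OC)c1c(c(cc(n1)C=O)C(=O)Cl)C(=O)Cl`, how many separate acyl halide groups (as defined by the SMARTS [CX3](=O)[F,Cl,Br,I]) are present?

2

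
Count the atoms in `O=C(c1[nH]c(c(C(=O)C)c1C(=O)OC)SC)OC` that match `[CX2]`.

The query [CX2] means: C with X2: aliphatic carbon with exactly 2 total connections.
Check the 18 heavy atoms by environment: 1× n (aromatic, X3) → no; 4× c (aromatic, X3) → no; 3× C (X3) → no; 3× O (X1) → no; 2× O (X2) → no; 4× C (X4) → no; 1× S (X2) → no.
No environment satisfies the query, so 0 matching atoms.

0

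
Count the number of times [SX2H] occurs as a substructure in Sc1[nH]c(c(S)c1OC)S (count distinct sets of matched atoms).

[SX2H] is the SMARTS for a thiol: an aliphatic sulfur with two connections, one being H.
The molecule carries 3 separate instances of a thiol (-SH) meeting every constraint; each maps to a distinct set of atoms, giving 3 matches.

3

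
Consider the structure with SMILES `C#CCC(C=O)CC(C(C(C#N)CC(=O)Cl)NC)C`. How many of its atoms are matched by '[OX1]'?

2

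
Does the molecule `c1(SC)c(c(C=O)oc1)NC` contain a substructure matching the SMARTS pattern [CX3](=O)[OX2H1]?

The pattern [CX3](=O)[OX2H1] describes an sp2 carbon double-bonded to O and single-bonded to an -OH oxygen — a carboxylic acid.
The closest candidate here is an aldehyde (-CHO), but there is no singly-bonded oxygen on the carbonyl carbon. No other fragment satisfies the full query, so there is no match.

No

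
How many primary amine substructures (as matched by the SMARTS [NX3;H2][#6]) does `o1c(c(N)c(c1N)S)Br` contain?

[NX3;H2][#6] is the SMARTS for a primary amine: a trivalent nitrogen with two H attached to carbon.
The molecule carries 2 separate instances of a primary amino group (-NH2) meeting every constraint; each maps to a distinct set of atoms, giving 2 matches.

2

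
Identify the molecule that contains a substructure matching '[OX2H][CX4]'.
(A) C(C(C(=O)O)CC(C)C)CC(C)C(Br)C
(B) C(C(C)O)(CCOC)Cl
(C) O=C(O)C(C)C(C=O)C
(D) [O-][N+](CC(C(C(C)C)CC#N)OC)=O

B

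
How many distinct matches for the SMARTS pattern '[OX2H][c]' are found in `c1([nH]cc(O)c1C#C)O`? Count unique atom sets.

2

[OX2H][c] is the SMARTS for a phenol: a hydroxyl oxygen attached to an aromatic carbon.
The molecule carries 2 separate instances of a hydroxyl group (-OH) meeting every constraint; each maps to a distinct set of atoms, giving 2 matches.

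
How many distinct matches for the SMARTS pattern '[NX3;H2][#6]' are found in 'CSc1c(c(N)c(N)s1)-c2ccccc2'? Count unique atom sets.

2

[NX3;H2][#6] is the SMARTS for a primary amine: a trivalent nitrogen with two H attached to carbon.
The molecule carries 2 separate instances of a primary amino group (-NH2) meeting every constraint; each maps to a distinct set of atoms, giving 2 matches.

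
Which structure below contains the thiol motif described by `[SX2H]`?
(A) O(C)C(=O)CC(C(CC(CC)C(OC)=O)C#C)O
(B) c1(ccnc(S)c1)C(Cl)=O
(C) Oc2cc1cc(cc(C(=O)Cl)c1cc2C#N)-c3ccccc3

B

[SX2H] describes an aliphatic sulfur with two connections, one being H (a thiol).
(A) has a hydroxyl group (-OH) but it is an -OH, not an -SH.
(B) contains a thiol (-SH), which satisfies every atom and bond constraint.
(C) has a hydroxyl group (-OH) but it is an -OH, not an -SH.
So the answer is (B).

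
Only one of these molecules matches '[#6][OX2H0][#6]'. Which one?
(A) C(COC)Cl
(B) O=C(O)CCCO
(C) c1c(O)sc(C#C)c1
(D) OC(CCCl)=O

A

[#6][OX2H0][#6] describes an aliphatic oxygen bridging two carbons with no H on the oxygen (an ether).
(A) contains a methoxy ether (-OCH3), which satisfies every atom and bond constraint.
(B) has a hydroxyl group (-OH) but the oxygen has H1, not H0 bridging two carbons.
(C) has a hydroxyl group (-OH) but the oxygen has H1, not H0 bridging two carbons.
(D) has a carboxylic acid group (-C(=O)OH) but the -OH oxygen has H1; the =O is OX1, not OX2.
So the answer is (A).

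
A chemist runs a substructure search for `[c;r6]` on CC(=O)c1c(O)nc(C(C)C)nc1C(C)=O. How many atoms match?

4

Check the 16 heavy atoms by environment: 2× n (aromatic, in 6-ring) → no; 4× c (aromatic, in 6-ring) → match; 3× O (acyclic) → no; 7× C (acyclic) → no.
That gives 4 matching atoms.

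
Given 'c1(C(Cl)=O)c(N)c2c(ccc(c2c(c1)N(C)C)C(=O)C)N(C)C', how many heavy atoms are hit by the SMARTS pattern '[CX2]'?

0

The query [CX2] means: C with X2: aliphatic carbon with exactly 2 total connections.
Check the 23 heavy atoms by environment: 10× c (aromatic, X3) → no; 2× C (X3) → no; 2× O (X1) → no; 1× Cl (X1) → no; 3× N (X3) → no; 5× C (X4) → no.
No environment satisfies the query, so 0 matching atoms.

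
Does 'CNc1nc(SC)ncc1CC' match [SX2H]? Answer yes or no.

The pattern [SX2H] describes an aliphatic sulfur with two connections, one being H — a thiol.
The closest candidate here is a methylthio ether (-SCH3), but the sulfur has H0 (bonded to two carbons), not H1. No other fragment satisfies the full query, so there is no match.

No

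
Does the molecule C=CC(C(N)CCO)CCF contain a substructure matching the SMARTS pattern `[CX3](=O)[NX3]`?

The pattern [CX3](=O)[NX3] describes a carbonyl carbon bonded to a trivalent nitrogen — an amide.
The closest candidate here is a primary amino group (-NH2), but the -NH2 is not attached to a carbonyl carbon. No other fragment satisfies the full query, so there is no match.

No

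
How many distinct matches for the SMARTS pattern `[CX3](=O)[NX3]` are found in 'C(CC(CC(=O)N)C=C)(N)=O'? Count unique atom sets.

[CX3](=O)[NX3] is the SMARTS for an amide: a carbonyl carbon bonded to a trivalent nitrogen.
The molecule carries 2 separate instances of a primary amide (-C(=O)NH2) meeting every constraint; each maps to a distinct set of atoms, giving 2 matches.

2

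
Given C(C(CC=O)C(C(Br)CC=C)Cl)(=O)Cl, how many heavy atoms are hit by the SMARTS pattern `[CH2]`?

The query [CH2] means: aliphatic carbon with exactly two hydrogens.
Check the 14 heavy atoms by environment: 3× C (H2) → match; 5× C (H1) → no; 1× C (H0) → no; 2× O (H0) → no; 2× Cl (H0) → no; 1× Br (H0) → no.
That gives 3 matching atoms.

3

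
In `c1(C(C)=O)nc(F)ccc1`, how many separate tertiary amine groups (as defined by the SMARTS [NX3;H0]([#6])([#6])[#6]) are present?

0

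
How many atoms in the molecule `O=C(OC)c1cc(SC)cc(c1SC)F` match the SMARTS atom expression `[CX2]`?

0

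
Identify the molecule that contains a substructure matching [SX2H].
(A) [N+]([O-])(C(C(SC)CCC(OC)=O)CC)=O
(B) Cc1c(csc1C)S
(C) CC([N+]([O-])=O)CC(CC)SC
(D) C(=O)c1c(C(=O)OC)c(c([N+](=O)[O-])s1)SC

B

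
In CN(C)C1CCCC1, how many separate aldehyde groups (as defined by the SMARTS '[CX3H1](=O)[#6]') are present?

[CX3H1](=O)[#6] is the SMARTS for an aldehyde: an sp2 carbon with one H, double-bonded to O and single-bonded to carbon.
No fragment in the molecule satisfies every constraint, giving 0 matches.

0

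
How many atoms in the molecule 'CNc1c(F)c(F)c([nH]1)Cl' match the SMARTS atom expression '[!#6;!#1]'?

The query [!#6;!#1] means: not carbon and not hydrogen — any heteroatom.
Check the 10 heavy atoms by environment: 1× n (aromatic) → match; 4× c (aromatic) → no; 2× F → match; 1× N → match; 1× C → no; 1× Cl → match.
Summing the matching environments: 1 + 2 + 1 + 1 = 5 matching atoms.

5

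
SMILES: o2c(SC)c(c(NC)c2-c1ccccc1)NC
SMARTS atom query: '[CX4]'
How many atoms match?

The query [CX4] means: C with X4: aliphatic carbon with exactly 4 total connections (bonds + H).
Check the 17 heavy atoms by environment: 1× o (aromatic, X2) → no; 10× c (aromatic, X3) → no; 2× N (X3) → no; 3× C (X4) → match; 1× S (X2) → no.
That gives 3 matching atoms.

3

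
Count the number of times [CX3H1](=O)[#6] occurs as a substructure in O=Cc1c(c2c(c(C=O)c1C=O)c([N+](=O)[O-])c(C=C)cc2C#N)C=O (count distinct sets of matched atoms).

[CX3H1](=O)[#6] is the SMARTS for an aldehyde: an sp2 carbon with one H, double-bonded to O and single-bonded to carbon.
The molecule carries 4 separate instances of an aldehyde (-CHO) meeting every constraint; each maps to a distinct set of atoms, giving 4 matches.

4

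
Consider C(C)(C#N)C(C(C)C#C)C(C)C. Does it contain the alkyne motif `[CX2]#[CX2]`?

Yes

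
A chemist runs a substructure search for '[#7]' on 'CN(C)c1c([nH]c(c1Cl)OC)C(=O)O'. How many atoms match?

The query [#7] means: #7 matches any nitrogen atom regardless of aromaticity.
Check the 14 heavy atoms by environment: 1× n (aromatic) → match; 4× c (aromatic) → no; 4× C → no; 3× O → no; 1× Cl → no; 1× N → match.
Summing the matching environments: 1 + 1 = 2 matching atoms.

2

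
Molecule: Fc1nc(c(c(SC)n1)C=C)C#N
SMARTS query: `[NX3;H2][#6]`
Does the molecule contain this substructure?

No

The pattern [NX3;H2][#6] describes a trivalent nitrogen with two H attached to carbon — a primary amine.
The closest candidate here is a nitrile (-C#N), but the nitrogen is NX1 (triple-bonded), not NX3 with two H. No other fragment satisfies the full query, so there is no match.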